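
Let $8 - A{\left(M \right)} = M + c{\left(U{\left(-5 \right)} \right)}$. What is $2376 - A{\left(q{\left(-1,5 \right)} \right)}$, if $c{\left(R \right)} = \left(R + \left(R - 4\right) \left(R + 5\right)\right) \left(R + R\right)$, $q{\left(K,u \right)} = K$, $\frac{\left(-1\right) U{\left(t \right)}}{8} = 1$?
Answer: $1919$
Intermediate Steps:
$U{\left(t \right)} = -8$ ($U{\left(t \right)} = \left(-8\right) 1 = -8$)
$c{\left(R \right)} = 2 R \left(R + \left(-4 + R\right) \left(5 + R\right)\right)$ ($c{\left(R \right)} = \left(R + \left(-4 + R\right) \left(5 + R\right)\right) 2 R = 2 R \left(R + \left(-4 + R\right) \left(5 + R\right)\right)$)
$A{\left(M \right)} = 456 - M$ ($A{\left(M \right)} = 8 - \left(M + 2 \left(-8\right) \left(-20 + \left(-8\right)^{2} + 2 \left(-8\right)\right)\right) = 8 - \left(M + 2 \left(-8\right) \left(-20 + 64 - 16\right)\right) = 8 - \left(M + 2 \left(-8\right) 28\right) = 8 - \left(M - 448\right) = 8 - \left(-448 + M\right) = 456 - M$)
$2376 - A{\left(q{\left(-1,5 \right)} \right)} = 2376 - \left(456 - -1\right) = 2376 - \left(456 + 1\right) = 2376 - 457 = 1919$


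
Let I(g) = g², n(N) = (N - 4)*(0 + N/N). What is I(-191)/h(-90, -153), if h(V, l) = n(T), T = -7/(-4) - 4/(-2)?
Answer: -145924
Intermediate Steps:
T = 15/4 (T = -7*(-¼) - 4*(-½) = 7/4 + 2 = 15/4 ≈ 3.7500)
n(N) = -4 + N (n(N) = (-4 + N)*(0 + 1) = (-4 + N)*1 = -4 + N)
h(V, l) = -¼ (h(V, l) = -4 + 15/4 = -¼)
I(-191)/h(-90, -153) = (-191)²/(-¼) = 36481*(-4) = -145924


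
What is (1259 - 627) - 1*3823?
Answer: -3191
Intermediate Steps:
(1259 - 627) - 1*3823 = 632 - 3823 = -3191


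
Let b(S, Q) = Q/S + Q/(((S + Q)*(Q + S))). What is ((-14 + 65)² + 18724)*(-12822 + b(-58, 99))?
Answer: -26662221703725/97498 ≈ -2.7346e+8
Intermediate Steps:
b(S, Q) = Q/S + Q/(Q + S)² (b(S, Q) = Q/S + Q/(((Q + S)*(Q + S))) = Q/S + Q/((Q + S)²) = Q/S + Q/(Q + S)²)
((-14 + 65)² + 18724)*(-12822 + b(-58, 99)) = ((-14 + 65)² + 18724)*(-12822 + (99/(-58) + 99/(99 - 58)²)) = (51² + 18724)*(-12822 + (99*(-1/58) + 99/41²)) = (2601 + 18724)*(-12822 + (-99/58 + 99*(1/1681))) = 21325*(-12822 + (-99/58 + 99/1681)) = 21325*(-12822 - 160677/97498) = 21325*(-1250280033/97498) = -26662221703725/97498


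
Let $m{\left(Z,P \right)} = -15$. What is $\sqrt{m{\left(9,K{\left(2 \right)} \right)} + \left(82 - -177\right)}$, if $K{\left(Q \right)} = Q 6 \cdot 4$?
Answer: $2 \sqrt{61} \approx 15.62$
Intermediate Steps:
$K{\left(Q \right)} = 24 Q$ ($K{\left(Q \right)} = 6 Q 4 = 24 Q$)
$\sqrt{m{\left(9,K{\left(2 \right)} \right)} + \left(82 - -177\right)} = \sqrt{-15 + \left(82 - -177\right)} = \sqrt{-15 + \left(82 + 177\right)} = \sqrt{-15 + 259} = \sqrt{244} = 2 \sqrt{61}$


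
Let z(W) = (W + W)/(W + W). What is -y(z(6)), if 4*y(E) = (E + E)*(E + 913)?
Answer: -457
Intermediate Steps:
z(W) = 1 (z(W) = (2*W)/((2*W)) = (2*W)*(1/(2*W)) = 1)
y(E) = E*(913 + E)/2 (y(E) = ((E + E)*(E + 913))/4 = ((2*E)*(913 + E))/4 = (2*E*(913 + E))/4 = E*(913 + E)/2)
-y(z(6)) = -(913 + 1)/2 = -914/2 = -1*457 = -457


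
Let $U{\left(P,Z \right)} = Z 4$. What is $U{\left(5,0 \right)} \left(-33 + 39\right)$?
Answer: $0$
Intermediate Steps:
$U{\left(P,Z \right)} = 4 Z$
$U{\left(5,0 \right)} \left(-33 + 39\right) = 4 \cdot 0 \left(-33 + 39\right) = 0 \cdot 6 = 0$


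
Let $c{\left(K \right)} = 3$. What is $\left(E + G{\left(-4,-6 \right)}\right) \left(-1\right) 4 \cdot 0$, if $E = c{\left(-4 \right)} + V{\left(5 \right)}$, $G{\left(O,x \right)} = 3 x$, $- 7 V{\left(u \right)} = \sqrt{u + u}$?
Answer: $0$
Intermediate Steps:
$V{\left(u \right)} = - \frac{\sqrt{2} \sqrt{u}}{7}$ ($V{\left(u \right)} = - \frac{\sqrt{u + u}}{7} = - \frac{\sqrt{2 u}}{7} = - \frac{\sqrt{2} \sqrt{u}}{7}$)
$E = 3 - \frac{\sqrt{10}}{7}$ ($E = 3 - \frac{\sqrt{2} \sqrt{5}}{7} = 3 - \frac{\sqrt{10}}{7} \approx 2.5482$)
$\left(E + G{\left(-4,-6 \right)}\right) \left(-1\right) 4 \cdot 0 = \left(\left(3 - \frac{\sqrt{10}}{7}\right) + 3 \left(-6\right)\right) \left(-1\right) 4 \cdot 0 = \left(\left(3 - \frac{\sqrt{10}}{7}\right) - 18\right) \left(\left(-4\right) 0\right) = \left(-15 - \frac{\sqrt{10}}{7}\right) 0 = 0$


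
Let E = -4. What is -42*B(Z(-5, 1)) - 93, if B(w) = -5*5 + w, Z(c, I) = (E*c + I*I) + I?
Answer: 33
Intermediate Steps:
Z(c, I) = I + I² - 4*c (Z(c, I) = (-4*c + I*I) + I = (-4*c + I²) + I = (I² - 4*c) + I = I + I² - 4*c)
B(w) = -25 + w
-42*B(Z(-5, 1)) - 93 = -42*(-25 + (1 + 1² - 4*(-5))) - 93 = -42*(-25 + (1 + 1 + 20)) - 93 = -42*(-25 + 22) - 93 = -42*(-3) - 93 = 126 - 93 = 33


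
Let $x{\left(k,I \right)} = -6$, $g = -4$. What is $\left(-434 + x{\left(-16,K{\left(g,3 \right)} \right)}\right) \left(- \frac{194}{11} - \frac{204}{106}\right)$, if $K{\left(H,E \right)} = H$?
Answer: $\frac{456160}{53} \approx 8606.8$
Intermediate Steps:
$\left(-434 + x{\left(-16,K{\left(g,3 \right)} \right)}\right) \left(- \frac{194}{11} - \frac{204}{106}\right) = \left(-434 - 6\right) \left(- \frac{194}{11} - \frac{204}{106}\right) = - 440 \left(\left(-194\right) \frac{1}{11} - \frac{102}{53}\right) = - 440 \left(- \frac{194}{11} - \frac{102}{53}\right) = \left(-440\right) \left(- \frac{11404}{583}\right) = \frac{456160}{53}$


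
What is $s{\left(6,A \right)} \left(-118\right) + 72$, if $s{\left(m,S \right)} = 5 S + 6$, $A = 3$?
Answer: $-2406$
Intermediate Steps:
$s{\left(m,S \right)} = 6 + 5 S$
$s{\left(6,A \right)} \left(-118\right) + 72 = \left(6 + 5 \cdot 3\right) \left(-118\right) + 72 = \left(6 + 15\right) \left(-118\right) + 72 = 21 \left(-118\right) + 72 = -2478 + 72 = -2406$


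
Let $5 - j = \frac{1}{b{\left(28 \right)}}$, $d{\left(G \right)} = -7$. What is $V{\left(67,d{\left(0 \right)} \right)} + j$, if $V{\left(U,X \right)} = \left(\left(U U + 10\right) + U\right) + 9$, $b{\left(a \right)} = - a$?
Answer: $\frac{128241}{28} \approx 4580.0$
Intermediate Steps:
$V{\left(U,X \right)} = 19 + U + U^{2}$ ($V{\left(U,X \right)} = \left(\left(U^{2} + 10\right) + U\right) + 9 = \left(\left(10 + U^{2}\right) + U\right) + 9 = \left(10 + U + U^{2}\right) + 9 = 19 + U + U^{2}$)
$j = \frac{141}{28}$ ($j = 5 - \frac{1}{\left(-1\right) 28} = 5 - \frac{1}{-28} = 5 - - \frac{1}{28} = 5 + \frac{1}{28} = \frac{141}{28} \approx 5.0357$)
$V{\left(67,d{\left(0 \right)} \right)} + j = \left(19 + 67 + 67^{2}\right) + \frac{141}{28} = \left(19 + 67 + 4489\right) + \frac{141}{28} = 4575 + \frac{141}{28} = \frac{128241}{28}$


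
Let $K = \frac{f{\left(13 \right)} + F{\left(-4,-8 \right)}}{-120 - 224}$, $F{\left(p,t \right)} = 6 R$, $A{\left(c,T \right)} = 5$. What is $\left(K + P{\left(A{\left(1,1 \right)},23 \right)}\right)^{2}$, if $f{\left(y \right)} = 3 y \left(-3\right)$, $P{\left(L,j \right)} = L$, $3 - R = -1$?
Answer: $\frac{3286969}{118336} \approx 27.777$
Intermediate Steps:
$R = 4$ ($R = 3 - -1 = 3 + 1 = 4$)
$f{\left(y \right)} = - 9 y$
$F{\left(p,t \right)} = 24$ ($F{\left(p,t \right)} = 6 \cdot 4 = 24$)
$K = \frac{93}{344}$ ($K = \frac{\left(-9\right) 13 + 24}{-120 - 224} = \frac{-117 + 24}{-344} = \left(-93\right) \left(- \frac{1}{344}\right) = \frac{93}{344} \approx 0.27035$)
$\left(K + P{\left(A{\left(1,1 \right)},23 \right)}\right)^{2} = \left(\frac{93}{344} + 5\right)^{2} = \left(\frac{1813}{344}\right)^{2} = \frac{3286969}{118336}$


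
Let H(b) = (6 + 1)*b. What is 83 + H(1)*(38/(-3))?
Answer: -17/3 ≈ -5.6667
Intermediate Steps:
H(b) = 7*b
83 + H(1)*(38/(-3)) = 83 + (7*1)*(38/(-3)) = 83 + 7*(38*(-1/3)) = 83 + 7*(-38/3) = 83 - 266/3 = -17/3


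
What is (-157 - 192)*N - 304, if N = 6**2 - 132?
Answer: 33200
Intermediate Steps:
N = -96 (N = 36 - 132 = -96)
(-157 - 192)*N - 304 = (-157 - 192)*(-96) - 304 = -349*(-96) - 304 = 33504 - 304 = 33200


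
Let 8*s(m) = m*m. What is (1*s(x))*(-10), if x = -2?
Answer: -5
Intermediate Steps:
s(m) = m**2/8 (s(m) = (m*m)/8 = m**2/8)
(1*s(x))*(-10) = (1*((1/8)*(-2)**2))*(-10) = (1*((1/8)*4))*(-10) = (1*(1/2))*(-10) = (1/2)*(-10) = -5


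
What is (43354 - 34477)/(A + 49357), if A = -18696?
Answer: 8877/30661 ≈ 0.28952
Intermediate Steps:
(43354 - 34477)/(A + 49357) = (43354 - 34477)/(-18696 + 49357) = 8877/30661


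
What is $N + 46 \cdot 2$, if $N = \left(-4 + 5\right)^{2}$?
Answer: $93$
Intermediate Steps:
$N = 1$ ($N = 1^{2} = 1$)
$N + 46 \cdot 2 = 1 + 46 \cdot 2 = 1 + 92 = 93$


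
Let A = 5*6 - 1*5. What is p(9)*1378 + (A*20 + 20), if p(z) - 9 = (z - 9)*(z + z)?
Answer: 12922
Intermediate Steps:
A = 25 (A = 30 - 5 = 25)
p(z) = 9 + 2*z*(-9 + z) (p(z) = 9 + (z - 9)*(z + z) = 9 + (-9 + z)*(2*z) = 9 + 2*z*(-9 + z))
p(9)*1378 + (A*20 + 20) = (9 - 18*9 + 2*9**2)*1378 + (25*20 + 20) = (9 - 162 + 2*81)*1378 + (500 + 20) = (9 - 162 + 162)*1378 + 520 = 9*1378 + 520 = 12402 + 520 = 12922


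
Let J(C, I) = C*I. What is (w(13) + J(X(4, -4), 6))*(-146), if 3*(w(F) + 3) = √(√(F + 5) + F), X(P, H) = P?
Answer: -3066 - 146*√(13 + 3*√2)/3 ≈ -3268.1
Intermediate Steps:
w(F) = -3 + √(F + √(5 + F))/3 (w(F) = -3 + √(√(F + 5) + F)/3 = -3 + √(√(5 + F) + F)/3 = -3 + √(F + √(5 + F))/3)
(w(13) + J(X(4, -4), 6))*(-146) = ((-3 + √(13 + √(5 + 13))/3) + 4*6)*(-146) = ((-3 + √(13 + √18)/3) + 24)*(-146) = ((-3 + √(13 + 3*√2)/3) + 24)*(-146) = (21 + √(13 + 3*√2)/3)*(-146) = -3066 - 146*√(13 + 3*√2)/3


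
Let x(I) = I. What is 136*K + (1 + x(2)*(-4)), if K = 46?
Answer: 6249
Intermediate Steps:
136*K + (1 + x(2)*(-4)) = 136*46 + (1 + 2*(-4)) = 6256 + (1 - 8) = 6256 - 7 = 6249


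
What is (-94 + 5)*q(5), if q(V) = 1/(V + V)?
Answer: -89/10 ≈ -8.9000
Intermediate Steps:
q(V) = 1/(2*V)
(-94 + 5)*q(5) = (-94 + 5)*((½)/5) = -89/(2*5) = -89*⅒ = -89/10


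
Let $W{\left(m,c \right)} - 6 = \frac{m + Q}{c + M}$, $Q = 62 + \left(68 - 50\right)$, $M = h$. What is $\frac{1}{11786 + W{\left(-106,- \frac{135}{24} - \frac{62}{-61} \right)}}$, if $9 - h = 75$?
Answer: $\frac{34457}{406329632} \approx 8.4801 \cdot 10^{-5}$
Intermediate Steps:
$h = -66$ ($h = 9 - 75 = -66$)
$M = -66$
$Q = 80$ ($Q = 62 + 18 = 80$)
$W{\left(m,c \right)} = 6 + \frac{80 + m}{-66 + c}$ ($W{\left(m,c \right)} = 6 + \frac{m + 80}{c - 66} = 6 + \frac{80 + m}{-66 + c}$)
$\frac{1}{11786 + W{\left(-106,- \frac{135}{24} - \frac{62}{-61} \right)}} = \frac{1}{11786 + \frac{-316 - 106 + 6 \left(- \frac{135}{24} - \frac{62}{-61}\right)}{-66 - \left(- \frac{62}{61} + \frac{45}{8}\right)}} = \frac{1}{11786 + \frac{-316 - 106 + 6 \left(\left(-135\right) \frac{1}{24} - - \frac{62}{61}\right)}{-66 - \frac{2249}{488}}} = \frac{1}{11786 + \frac{-316 - 106 + 6 \left(- \frac{45}{8} + \frac{62}{61}\right)}{-66 + \left(- \frac{45}{8} + \frac{62}{61}\right)}} = \frac{1}{11786 + \frac{-316 - 106 + 6 \left(- \frac{2249}{488}\right)}{-66 - \frac{2249}{488}}} = \frac{1}{11786 + \frac{-316 - 106 - \frac{6747}{244}}{- \frac{34457}{488}}} = \frac{1}{11786 - - \frac{219430}{34457}} = \frac{1}{11786 + \frac{219430}{34457}} = \frac{1}{\frac{406329632}{34457}} = \frac{34457}{406329632}$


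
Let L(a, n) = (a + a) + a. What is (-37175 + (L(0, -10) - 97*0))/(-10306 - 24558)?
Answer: 37175/34864 ≈ 1.0663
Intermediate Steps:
L(a, n) = 3*a (L(a, n) = 2*a + a = 3*a)
(-37175 + (L(0, -10) - 97*0))/(-10306 - 24558) = (-37175 + (3*0 - 97*0))/(-10306 - 24558) = (-37175 + (0 + 0))/(-34864) = (-37175 + 0)*(-1/34864) = -37175*(-1/34864) = 37175/34864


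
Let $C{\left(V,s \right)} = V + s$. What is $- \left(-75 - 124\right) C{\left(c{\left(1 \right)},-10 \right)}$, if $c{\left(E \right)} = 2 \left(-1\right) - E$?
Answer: $-2587$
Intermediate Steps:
$c{\left(E \right)} = -2 - E$
$- \left(-75 - 124\right) C{\left(c{\left(1 \right)},-10 \right)} = - \left(-75 - 124\right) \left(\left(-2 - 1\right) - 10\right) = - \left(-199\right) \left(\left(-2 - 1\right) - 10\right) = - \left(-199\right) \left(-3 - 10\right) = - \left(-199\right) \left(-13\right) = \left(-1\right) 2587 = -2587$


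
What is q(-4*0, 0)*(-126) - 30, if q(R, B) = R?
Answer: -30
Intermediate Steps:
q(-4*0, 0)*(-126) - 30 = -4*0*(-126) - 30 = 0*(-126) - 30 = 0 - 30 = -30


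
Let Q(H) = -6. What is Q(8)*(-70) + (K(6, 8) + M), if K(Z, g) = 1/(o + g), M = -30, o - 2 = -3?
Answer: 2731/7 ≈ 390.14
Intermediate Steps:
o = -1 (o = 2 - 3 = -1)
K(Z, g) = 1/(-1 + g)
Q(8)*(-70) + (K(6, 8) + M) = -6*(-70) + (1/(-1 + 8) - 30) = 420 + (1/7 - 30) = 420 + (⅐ - 30) = 420 - 209/7 = 2731/7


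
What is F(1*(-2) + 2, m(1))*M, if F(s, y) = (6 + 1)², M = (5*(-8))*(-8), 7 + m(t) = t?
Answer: 15680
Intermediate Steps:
m(t) = -7 + t
M = 320 (M = -40*(-8) = 320)
F(s, y) = 49 (F(s, y) = 7² = 49)
F(1*(-2) + 2, m(1))*M = 49*320 = 15680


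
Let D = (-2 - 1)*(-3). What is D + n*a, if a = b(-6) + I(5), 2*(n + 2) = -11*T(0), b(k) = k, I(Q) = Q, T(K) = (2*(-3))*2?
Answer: -55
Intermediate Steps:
T(K) = -12 (T(K) = -6*2 = -12)
D = 9 (D = -3*(-3) = 9)
n = 64 (n = -2 + (-11*(-12))/2 = -2 + (1/2)*132 = -2 + 66 = 64)
a = -1 (a = -6 + 5 = -1)
D + n*a = 9 + 64*(-1) = 9 - 64 = -55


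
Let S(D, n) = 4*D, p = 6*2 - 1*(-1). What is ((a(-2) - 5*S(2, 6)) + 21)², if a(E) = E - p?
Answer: 1156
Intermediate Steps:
p = 13 (p = 12 + 1 = 13)
a(E) = -13 + E (a(E) = E - 1*13 = E - 13 = -13 + E)
((a(-2) - 5*S(2, 6)) + 21)² = (((-13 - 2) - 20*2) + 21)² = ((-15 - 5*8) + 21)² = ((-15 - 40) + 21)² = (-55 + 21)² = (-34)² = 1156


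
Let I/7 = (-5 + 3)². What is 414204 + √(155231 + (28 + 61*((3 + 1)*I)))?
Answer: 414204 + √162091 ≈ 4.1461e+5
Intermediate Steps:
I = 28 (I = 7*(-5 + 3)² = 7*(-2)² = 7*4 = 28)
414204 + √(155231 + (28 + 61*((3 + 1)*I))) = 414204 + √(155231 + (28 + 61*((3 + 1)*28))) = 414204 + √(155231 + (28 + 61*(4*28))) = 414204 + √(155231 + (28 + 61*112)) = 414204 + √(155231 + (28 + 6832)) = 414204 + √(155231 + 6860) = 414204 + √162091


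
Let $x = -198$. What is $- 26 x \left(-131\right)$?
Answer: $-674388$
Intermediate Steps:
$- 26 x \left(-131\right) = \left(-26\right) \left(-198\right) \left(-131\right) = 5148 \left(-131\right) = -674388$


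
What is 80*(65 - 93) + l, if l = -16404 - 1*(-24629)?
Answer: 5985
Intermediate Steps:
l = 8225 (l = -16404 + 24629 = 8225)
80*(65 - 93) + l = 80*(65 - 93) + 8225 = 80*(-28) + 8225 = -2240 + 8225 = 5985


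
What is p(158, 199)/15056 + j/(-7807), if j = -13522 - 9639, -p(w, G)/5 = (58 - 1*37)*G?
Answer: 185584751/117542192 ≈ 1.5789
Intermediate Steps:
p(w, G) = -105*G (p(w, G) = -5*(58 - 1*37)*G = -5*(58 - 37)*G = -105*G)
j = -23161
p(158, 199)/15056 + j/(-7807) = -105*199/15056 - 23161/(-7807) = -20895*1/15056 - 23161*(-1/7807) = -20895/15056 + 23161/7807 = 185584751/117542192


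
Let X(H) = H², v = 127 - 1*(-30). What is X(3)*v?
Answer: 1413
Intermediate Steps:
v = 157 (v = 127 + 30 = 157)
X(3)*v = 3²*157 = 9*157 = 1413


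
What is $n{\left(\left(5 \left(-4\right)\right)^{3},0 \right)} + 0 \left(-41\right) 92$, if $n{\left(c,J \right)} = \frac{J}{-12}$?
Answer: $0$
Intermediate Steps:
$n{\left(c,J \right)} = - \frac{J}{12}$ ($n{\left(c,J \right)} = J \left(- \frac{1}{12}\right) = - \frac{J}{12}$)
$n{\left(\left(5 \left(-4\right)\right)^{3},0 \right)} + 0 \left(-41\right) 92 = \left(- \frac{1}{12}\right) 0 + 0 \left(-41\right) 92 = 0 + 0 \cdot 92 = 0 + 0 = 0$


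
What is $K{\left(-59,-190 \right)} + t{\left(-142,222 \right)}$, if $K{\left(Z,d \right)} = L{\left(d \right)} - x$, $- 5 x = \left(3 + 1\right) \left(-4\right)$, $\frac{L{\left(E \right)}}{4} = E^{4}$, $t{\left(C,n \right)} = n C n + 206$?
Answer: $\frac{26029209374}{5} \approx 5.2058 \cdot 10^{9}$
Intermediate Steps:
$t{\left(C,n \right)} = 206 + C n^{2}$ ($t{\left(C,n \right)} = C n n + 206 = C n^{2} + 206 = 206 + C n^{2}$)
$L{\left(E \right)} = 4 E^{4}$
$x = \frac{16}{5}$ ($x = - \frac{\left(3 + 1\right) \left(-4\right)}{5} = - \frac{4 \left(-4\right)}{5} = \left(- \frac{1}{5}\right) \left(-16\right) = \frac{16}{5} \approx 3.2$)
$K{\left(Z,d \right)} = - \frac{16}{5} + 4 d^{4}$ ($K{\left(Z,d \right)} = 4 d^{4} - \frac{16}{5} = - \frac{16}{5} + 4 d^{4}$)
$K{\left(-59,-190 \right)} + t{\left(-142,222 \right)} = \left(- \frac{16}{5} + 4 \left(-190\right)^{4}\right) + \left(206 - 142 \cdot 222^{2}\right) = \left(- \frac{16}{5} + 4 \cdot 1303210000\right) + \left(206 - 6998328\right) = \left(- \frac{16}{5} + 5212840000\right) + \left(206 - 6998328\right) = \frac{26064199984}{5} - 6998122 = \frac{26029209374}{5}$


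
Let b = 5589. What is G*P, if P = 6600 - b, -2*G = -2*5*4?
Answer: 20220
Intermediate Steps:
G = 20 (G = -(-2*5)*4/2 = -(-5)*4 = -½*(-40) = 20)
P = 1011 (P = 6600 - 1*5589 = 6600 - 5589 = 1011)
G*P = 20*1011 = 20220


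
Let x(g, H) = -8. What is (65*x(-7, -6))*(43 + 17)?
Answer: -31200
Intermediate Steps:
(65*x(-7, -6))*(43 + 17) = (65*(-8))*(43 + 17) = -520*60 = -31200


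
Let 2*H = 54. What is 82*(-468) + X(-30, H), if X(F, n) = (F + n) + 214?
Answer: -38165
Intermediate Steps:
H = 27 (H = (½)*54 = 27)
X(F, n) = 214 + F + n
82*(-468) + X(-30, H) = 82*(-468) + (214 - 30 + 27) = -38376 + 211 = -38165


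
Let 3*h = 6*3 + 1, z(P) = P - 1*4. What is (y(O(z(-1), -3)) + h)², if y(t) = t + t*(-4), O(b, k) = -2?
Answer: 1369/9 ≈ 152.11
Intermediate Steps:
z(P) = -4 + P (z(P) = P - 4 = -4 + P)
y(t) = -3*t (y(t) = t - 4*t = -3*t)
h = 19/3 (h = (6*3 + 1)/3 = (18 + 1)/3 = (⅓)*19 = 19/3 ≈ 6.3333)
(y(O(z(-1), -3)) + h)² = (-3*(-2) + 19/3)² = (6 + 19/3)² = (37/3)² = 1369/9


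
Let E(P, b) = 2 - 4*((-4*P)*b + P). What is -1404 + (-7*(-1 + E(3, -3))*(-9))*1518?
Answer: -14824674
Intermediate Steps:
E(P, b) = 2 - 4*P + 16*P*b (E(P, b) = 2 - 4*(-4*P*b + P) = 2 - 4*(P - 4*P*b) = 2 + (-4*P + 16*P*b) = 2 - 4*P + 16*P*b)
-1404 + (-7*(-1 + E(3, -3))*(-9))*1518 = -1404 + (-7*(-1 + (2 - 4*3 + 16*3*(-3)))*(-9))*1518 = -1404 + (-7*(-1 + (2 - 12 - 144))*(-9))*1518 = -1404 + (-7*(-1 - 154)*(-9))*1518 = -1404 + (-7*(-155)*(-9))*1518 = -1404 + (1085*(-9))*1518 = -1404 - 9765*1518 = -1404 - 14823270 = -14824674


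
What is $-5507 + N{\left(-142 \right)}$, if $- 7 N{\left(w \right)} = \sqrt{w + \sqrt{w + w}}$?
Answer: $-5507 - \frac{\sqrt{-142 + 2 i \sqrt{71}}}{7} \approx -5507.1 - 1.7053 i$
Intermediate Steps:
$N{\left(w \right)} = - \frac{\sqrt{w + \sqrt{2} \sqrt{w}}}{7}$ ($N{\left(w \right)} = - \frac{\sqrt{w + \sqrt{w + w}}}{7} = - \frac{\sqrt{w + \sqrt{2 w}}}{7} = - \frac{\sqrt{w + \sqrt{2} \sqrt{w}}}{7}$)
$-5507 + N{\left(-142 \right)} = -5507 - \frac{\sqrt{-142 + \sqrt{2} \sqrt{-142}}}{7} = -5507 - \frac{\sqrt{-142 + \sqrt{2} i \sqrt{142}}}{7} = -5507 - \frac{\sqrt{-142 + 2 i \sqrt{71}}}{7}$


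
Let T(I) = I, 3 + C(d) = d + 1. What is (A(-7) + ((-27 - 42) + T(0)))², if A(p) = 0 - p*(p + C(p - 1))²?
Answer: 3818116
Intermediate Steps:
C(d) = -2 + d (C(d) = -3 + (d + 1) = -3 + (1 + d) = -2 + d)
A(p) = -p*(-3 + 2*p)² (A(p) = 0 - p*(p + (-2 + (p - 1)))² = 0 - p*(p + (-2 + (-1 + p)))² = 0 - p*(p + (-3 + p))² = 0 - p*(-3 + 2*p)² = -p*(-3 + 2*p)²)
(A(-7) + ((-27 - 42) + T(0)))² = (-1*(-7)*(-3 + 2*(-7))² + ((-27 - 42) + 0))² = (-1*(-7)*(-3 - 14)² + (-69 + 0))² = (-1*(-7)*(-17)² - 69)² = (-1*(-7)*289 - 69)² = (2023 - 69)² = 1954² = 3818116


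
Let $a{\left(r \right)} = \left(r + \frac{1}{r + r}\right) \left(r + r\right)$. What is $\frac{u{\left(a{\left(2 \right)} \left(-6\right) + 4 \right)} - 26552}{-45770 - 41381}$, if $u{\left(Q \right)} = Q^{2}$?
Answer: $\frac{24052}{87151} \approx 0.27598$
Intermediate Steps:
$a{\left(r \right)} = 2 r \left(r + \frac{1}{2 r}\right)$ ($a{\left(r \right)} = \left(r + \frac{1}{2 r}\right) 2 r = 2 r \left(r + \frac{1}{2 r}\right)$)
$\frac{u{\left(a{\left(2 \right)} \left(-6\right) + 4 \right)} - 26552}{-45770 - 41381} = \frac{\left(\left(1 + 2 \cdot 2^{2}\right) \left(-6\right) + 4\right)^{2} - 26552}{-45770 - 41381} = \frac{\left(\left(1 + 2 \cdot 4\right) \left(-6\right) + 4\right)^{2} - 26552}{-87151} = \left(\left(\left(1 + 8\right) \left(-6\right) + 4\right)^{2} - 26552\right) \left(- \frac{1}{87151}\right) = \left(\left(9 \left(-6\right) + 4\right)^{2} - 26552\right) \left(- \frac{1}{87151}\right) = \left(\left(-54 + 4\right)^{2} - 26552\right) \left(- \frac{1}{87151}\right) = \left(\left(-50\right)^{2} - 26552\right) \left(- \frac{1}{87151}\right) = \left(2500 - 26552\right) \left(- \frac{1}{87151}\right) = \left(-24052\right) \left(- \frac{1}{87151}\right) = \frac{24052}{87151}$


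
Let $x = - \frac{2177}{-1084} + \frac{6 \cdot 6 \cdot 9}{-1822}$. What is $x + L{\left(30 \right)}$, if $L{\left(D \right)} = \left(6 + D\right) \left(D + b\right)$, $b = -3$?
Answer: $\frac{961680967}{987524} \approx 973.83$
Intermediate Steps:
$L{\left(D \right)} = \left(-3 + D\right) \left(6 + D\right)$ ($L{\left(D \right)} = \left(6 + D\right) \left(D - 3\right) = \left(6 + D\right) \left(-3 + D\right) = \left(-3 + D\right) \left(6 + D\right)$)
$x = \frac{1807639}{987524}$ ($x = \left(-2177\right) \left(- \frac{1}{1084}\right) + 36 \cdot 9 \left(- \frac{1}{1822}\right) = \frac{2177}{1084} + 324 \left(- \frac{1}{1822}\right) = \frac{2177}{1084} - \frac{162}{911} = \frac{1807639}{987524} \approx 1.8305$)
$x + L{\left(30 \right)} = \frac{1807639}{987524} + \left(-18 + 30^{2} + 3 \cdot 30\right) = \frac{1807639}{987524} + \left(-18 + 900 + 90\right) = \frac{1807639}{987524} + 972 = \frac{961680967}{987524}$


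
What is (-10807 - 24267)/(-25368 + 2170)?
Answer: 17537/11599 ≈ 1.5119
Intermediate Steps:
(-10807 - 24267)/(-25368 + 2170) = -35074/(-23198) = -35074*(-1/23198) = 17537/11599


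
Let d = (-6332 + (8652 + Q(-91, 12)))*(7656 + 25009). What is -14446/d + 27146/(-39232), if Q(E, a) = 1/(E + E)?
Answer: -187256320356707/270552442916960 ≈ -0.69213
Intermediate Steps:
Q(E, a) = 1/(2*E)
d = 13792436935/182 (d = (-6332 + (8652 + (½)/(-91)))*(7656 + 25009) = (-6332 + (8652 + (½)*(-1/91)))*32665 = (-6332 + (8652 - 1/182))*32665 = (-6332 + 1574663/182)*32665 = (422239/182)*32665 = 13792436935/182 ≈ 7.5783e+7)
-14446/d + 27146/(-39232) = -14446/13792436935/182 + 27146/(-39232) = -14446*182/13792436935 + 27146*(-1/39232) = -2629172/13792436935 - 13573/19616 = -187256320356707/270552442916960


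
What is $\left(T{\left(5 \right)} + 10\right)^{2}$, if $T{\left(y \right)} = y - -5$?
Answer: $400$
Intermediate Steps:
$T{\left(y \right)} = 5 + y$ ($T{\left(y \right)} = y + 5 = 5 + y$)
$\left(T{\left(5 \right)} + 10\right)^{2} = \left(\left(5 + 5\right) + 10\right)^{2} = \left(10 + 10\right)^{2} = 20^{2} = 400$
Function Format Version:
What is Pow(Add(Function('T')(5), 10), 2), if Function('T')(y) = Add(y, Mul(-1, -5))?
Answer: 400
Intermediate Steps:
Function('T')(y) = Add(5, y) (Function('T')(y) = Add(y, 5) = Add(5, y))
Pow(Add(Function('T')(5), 10), 2) = Pow(Add(Add(5, 5), 10), 2) = Pow(Add(10, 10), 2) = Pow(20, 2) = 400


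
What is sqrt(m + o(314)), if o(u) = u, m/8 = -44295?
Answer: 11*I*sqrt(2926) ≈ 595.02*I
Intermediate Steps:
m = -354360 (m = 8*(-44295) = -354360)
sqrt(m + o(314)) = sqrt(-354360 + 314) = sqrt(-354046) = 11*I*sqrt(2926)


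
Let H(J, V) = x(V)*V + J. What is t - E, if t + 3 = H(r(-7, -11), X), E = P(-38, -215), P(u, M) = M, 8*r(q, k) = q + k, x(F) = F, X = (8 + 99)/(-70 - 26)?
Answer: 1944505/9216 ≈ 210.99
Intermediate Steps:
X = -107/96 (X = 107/(-96) = 107*(-1/96) = -107/96 ≈ -1.1146)
r(q, k) = k/8 + q/8 (r(q, k) = (q + k)/8 = (k + q)/8 = k/8 + q/8)
E = -215
H(J, V) = J + V² (H(J, V) = V*V + J = V² + J = J + V²)
t = -36935/9216 (t = -3 + (((⅛)*(-11) + (⅛)*(-7)) + (-107/96)²) = -3 + ((-11/8 - 7/8) + 11449/9216) = -3 + (-9/4 + 11449/9216) = -3 - 9287/9216 = -36935/9216 ≈ -4.0077)
t - E = -36935/9216 - 1*(-215) = -36935/9216 + 215 = 1944505/9216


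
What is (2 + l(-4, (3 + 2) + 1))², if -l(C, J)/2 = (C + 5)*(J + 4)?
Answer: 324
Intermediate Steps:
l(C, J) = -2*(4 + J)*(5 + C) (l(C, J) = -2*(C + 5)*(J + 4) = -2*(5 + C)*(4 + J) = -2*(4 + J)*(5 + C))
(2 + l(-4, (3 + 2) + 1))² = (2 + (-40 - 10*((3 + 2) + 1) - 8*(-4) - 2*(-4)*((3 + 2) + 1)))² = (2 + (-40 - 10*(5 + 1) + 32 - 2*(-4)*(5 + 1)))² = (2 + (-40 - 10*6 + 32 - 2*(-4)*6))² = (2 + (-40 - 60 + 32 + 48))² = (2 - 20)² = (-18)² = 324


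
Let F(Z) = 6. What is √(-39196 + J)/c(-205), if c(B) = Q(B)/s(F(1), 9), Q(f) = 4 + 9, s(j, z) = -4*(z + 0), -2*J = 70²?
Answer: -36*I*√41646/13 ≈ -565.13*I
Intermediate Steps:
J = -2450 (J = -½*70² = -½*4900 = -2450)
s(j, z) = -4*z
Q(f) = 13
c(B) = -13/36 (c(B) = 13/((-4*9)) = 13/(-36) = 13*(-1/36) = -13/36)
√(-39196 + J)/c(-205) = √(-39196 - 2450)/(-13/36) = √(-41646)*(-36/13) = (I*√41646)*(-36/13) = -36*I*√41646/13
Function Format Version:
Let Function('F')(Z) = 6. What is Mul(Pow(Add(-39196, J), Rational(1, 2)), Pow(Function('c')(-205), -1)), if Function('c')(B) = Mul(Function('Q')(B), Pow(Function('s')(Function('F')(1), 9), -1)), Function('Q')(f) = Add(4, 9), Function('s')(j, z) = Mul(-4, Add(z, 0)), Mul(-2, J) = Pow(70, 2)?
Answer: Mul(Rational(-36, 13), I, Pow(41646, Rational(1, 2))) ≈ Mul(-565.13, I)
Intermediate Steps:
J = -2450 (J = Mul(Rational(-1, 2), Pow(70, 2)) = Mul(Rational(-1, 2), 4900) = -2450)
Function('s')(j, z) = Mul(-4, z)
Function('Q')(f) = 13
Function('c')(B) = Rational(-13, 36) (Function('c')(B) = Mul(13, Pow(Mul(-4, 9), -1)) = Mul(13, Pow(-36, -1)) = Mul(13, Rational(-1, 36)) = Rational(-13, 36))
Mul(Pow(Add(-39196, J), Rational(1, 2)), Pow(Function('c')(-205), -1)) = Mul(Pow(Add(-39196, -2450), Rational(1, 2)), Pow(Rational(-13, 36), -1)) = Mul(Pow(-41646, Rational(1, 2)), Rational(-36, 13)) = Mul(Mul(I, Pow(41646, Rational(1, 2))), Rational(-36, 13)) = Mul(Rational(-36, 13), I, Pow(41646, Rational(1, 2)))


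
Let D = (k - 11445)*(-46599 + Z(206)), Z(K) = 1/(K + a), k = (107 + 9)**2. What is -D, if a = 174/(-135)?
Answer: 863261855373/9212 ≈ 9.3711e+7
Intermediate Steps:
a = -58/45 (a = 174*(-1/135) = -58/45 ≈ -1.2889)
k = 13456 (k = 116**2 = 13456)
Z(K) = 1/(-58/45 + K) (Z(K) = 1/(K - 58/45) = 1/(-58/45 + K))
D = -863261855373/9212 (D = (13456 - 11445)*(-46599 + 45/(-58 + 45*206)) = 2011*(-46599 + 45/(-58 + 9270)) = 2011*(-46599 + 45/9212) = 2011*(-429269943/9212) = -863261855373/9212 ≈ -9.3711e+7)
-D = -1*(-863261855373/9212) = 863261855373/9212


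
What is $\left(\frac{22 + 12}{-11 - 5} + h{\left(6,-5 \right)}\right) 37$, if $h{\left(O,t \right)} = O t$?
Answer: $- \frac{9509}{8} \approx -1188.6$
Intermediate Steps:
$\left(\frac{22 + 12}{-11 - 5} + h{\left(6,-5 \right)}\right) 37 = \left(\frac{22 + 12}{-11 - 5} + 6 \left(-5\right)\right) 37 = \left(\frac{34}{-16} - 30\right) 37 = \left(34 \left(- \frac{1}{16}\right) - 30\right) 37 = \left(- \frac{17}{8} - 30\right) 37 = \left(- \frac{257}{8}\right) 37 = - \frac{9509}{8}$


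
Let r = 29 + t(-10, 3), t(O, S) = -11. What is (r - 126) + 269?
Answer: 161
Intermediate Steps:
r = 18 (r = 29 - 11 = 18)
(r - 126) + 269 = (18 - 126) + 269 = -108 + 269 = 161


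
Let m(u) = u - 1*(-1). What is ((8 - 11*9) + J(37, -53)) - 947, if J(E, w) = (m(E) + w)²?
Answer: -813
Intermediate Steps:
m(u) = 1 + u (m(u) = u + 1 = 1 + u)
J(E, w) = (1 + E + w)² (J(E, w) = ((1 + E) + w)² = (1 + E + w)²)
((8 - 11*9) + J(37, -53)) - 947 = ((8 - 11*9) + (1 + 37 - 53)²) - 947 = ((8 - 99) + (-15)²) - 947 = (-91 + 225) - 947 = 134 - 947 = -813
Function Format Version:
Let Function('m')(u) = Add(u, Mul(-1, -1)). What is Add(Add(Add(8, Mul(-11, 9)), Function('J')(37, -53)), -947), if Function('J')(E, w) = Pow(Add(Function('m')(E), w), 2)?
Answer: -813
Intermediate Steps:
Function('m')(u) = Add(1, u) (Function('m')(u) = Add(u, 1) = Add(1, u))
Function('J')(E, w) = Pow(Add(1, E, w), 2) (Function('J')(E, w) = Pow(Add(Add(1, E), w), 2) = Pow(Add(1, E, w), 2))
Add(Add(Add(8, Mul(-11, 9)), Function('J')(37, -53)), -947) = Add(Add(Add(8, Mul(-11, 9)), Pow(Add(1, 37, -53), 2)), -947) = Add(Add(Add(8, -99), Pow(-15, 2)), -947) = Add(Add(-91, 225), -947) = Add(134, -947) = -813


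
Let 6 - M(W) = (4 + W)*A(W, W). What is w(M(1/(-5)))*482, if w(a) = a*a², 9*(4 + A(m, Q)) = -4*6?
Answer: 400341488/27 ≈ 1.4827e+7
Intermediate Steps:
A(m, Q) = -20/3 (A(m, Q) = -4 + (-4*6)/9 = -4 + (⅑)*(-24) = -4 - 8/3 = -20/3)
M(W) = 98/3 + 20*W/3 (M(W) = 6 - (4 + W)*(-20)/3 = 6 - (-80/3 - 20*W/3) = 6 + (80/3 + 20*W/3) = 98/3 + 20*W/3)
w(a) = a³
w(M(1/(-5)))*482 = (98/3 + (20/3)/(-5))³*482 = (98/3 + (20/3)*(-⅕))³*482 = (98/3 - 4/3)³*482 = (94/3)³*482 = (830584/27)*482 = 400341488/27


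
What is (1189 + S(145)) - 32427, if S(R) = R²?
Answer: -10213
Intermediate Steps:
(1189 + S(145)) - 32427 = (1189 + 145²) - 32427 = (1189 + 21025) - 32427 = 22214 - 32427 = -10213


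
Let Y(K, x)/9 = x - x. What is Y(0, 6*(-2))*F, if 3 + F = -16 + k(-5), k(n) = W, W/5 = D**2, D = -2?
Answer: 0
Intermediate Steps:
W = 20 (W = 5*(-2)**2 = 5*4 = 20)
k(n) = 20
F = 1 (F = -3 + (-16 + 20) = -3 + 4 = 1)
Y(K, x) = 0 (Y(K, x) = 9*(x - x) = 9*0 = 0)
Y(0, 6*(-2))*F = 0*1 = 0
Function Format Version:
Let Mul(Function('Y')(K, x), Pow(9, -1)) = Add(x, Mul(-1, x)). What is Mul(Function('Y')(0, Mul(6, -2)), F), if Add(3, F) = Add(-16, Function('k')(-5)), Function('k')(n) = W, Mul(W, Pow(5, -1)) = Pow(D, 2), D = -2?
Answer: 0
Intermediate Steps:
W = 20 (W = Mul(5, Pow(-2, 2)) = Mul(5, 4) = 20)
Function('k')(n) = 20
F = 1 (F = Add(-3, Add(-16, 20)) = Add(-3, 4) = 1)
Function('Y')(K, x) = 0 (Function('Y')(K, x) = Mul(9, Add(x, Mul(-1, x))) = Mul(9, 0) = 0)
Mul(Function('Y')(0, Mul(6, -2)), F) = Mul(0, 1) = 0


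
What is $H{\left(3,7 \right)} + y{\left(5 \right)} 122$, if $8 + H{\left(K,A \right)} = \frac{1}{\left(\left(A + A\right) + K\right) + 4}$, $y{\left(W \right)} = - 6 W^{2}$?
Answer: $- \frac{384467}{21} \approx -18308.0$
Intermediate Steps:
$H{\left(K,A \right)} = -8 + \frac{1}{4 + K + 2 A}$ ($H{\left(K,A \right)} = -8 + \frac{1}{\left(\left(A + A\right) + K\right) + 4} = -8 + \frac{1}{\left(2 A + K\right) + 4} = -8 + \frac{1}{\left(K + 2 A\right) + 4} = -8 + \frac{1}{4 + K + 2 A}$)
$H{\left(3,7 \right)} + y{\left(5 \right)} 122 = \frac{-31 - 112 - 24}{4 + 3 + 2 \cdot 7} + - 6 \cdot 5^{2} \cdot 122 = \frac{-31 - 112 - 24}{4 + 3 + 14} + \left(-6\right) 25 \cdot 122 = \frac{1}{21} \left(-167\right) - 18300 = - \frac{167}{21} - 18300 = - \frac{384467}{21}$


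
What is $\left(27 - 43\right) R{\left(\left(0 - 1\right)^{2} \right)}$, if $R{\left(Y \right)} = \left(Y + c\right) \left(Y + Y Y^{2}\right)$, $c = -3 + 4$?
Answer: $-64$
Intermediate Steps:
$c = 1$
$R{\left(Y \right)} = \left(1 + Y\right) \left(Y + Y^{3}\right)$ ($R{\left(Y \right)} = \left(Y + 1\right) \left(Y + Y Y^{2}\right) = \left(1 + Y\right) \left(Y + Y^{3}\right)$)
$\left(27 - 43\right) R{\left(\left(0 - 1\right)^{2} \right)} = \left(27 - 43\right) \left(0 - 1\right)^{2} \left(1 + \left(0 - 1\right)^{2} + \left(\left(0 - 1\right)^{2}\right)^{2} + \left(\left(0 - 1\right)^{2}\right)^{3}\right) = - 16 \left(-1\right)^{2} \left(1 + \left(-1\right)^{2} + \left(\left(-1\right)^{2}\right)^{2} + \left(\left(-1\right)^{2}\right)^{3}\right) = - 16 \cdot 1 \left(1 + 1 + 1^{2} + 1^{3}\right) = - 16 \cdot 1 \left(1 + 1 + 1 + 1\right) = - 16 \cdot 1 \cdot 4 = \left(-16\right) 4 = -64$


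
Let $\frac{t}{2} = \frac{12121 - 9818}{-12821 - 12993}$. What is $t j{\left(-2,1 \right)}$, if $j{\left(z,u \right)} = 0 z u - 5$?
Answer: $\frac{11515}{12907} \approx 0.89215$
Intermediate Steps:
$j{\left(z,u \right)} = -5$ ($j{\left(z,u \right)} = 0 u - 5 = 0 - 5 = -5$)
$t = - \frac{2303}{12907}$ ($t = 2 \frac{12121 - 9818}{-12821 - 12993} = 2 \frac{2303}{-25814} = 2 \cdot 2303 \left(- \frac{1}{25814}\right) = 2 \left(- \frac{2303}{25814}\right) = - \frac{2303}{12907} \approx -0.17843$)
$t j{\left(-2,1 \right)} = \left(- \frac{2303}{12907}\right) \left(-5\right) = \frac{11515}{12907}$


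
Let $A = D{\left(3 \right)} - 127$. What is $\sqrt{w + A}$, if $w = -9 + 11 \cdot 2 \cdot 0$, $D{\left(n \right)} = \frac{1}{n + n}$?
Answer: $\frac{i \sqrt{4890}}{6} \approx 11.655 i$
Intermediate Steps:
$D{\left(n \right)} = \frac{1}{2 n}$
$A = - \frac{761}{6}$ ($A = \frac{1}{2 \cdot 3} - 127 = \frac{1}{2} \cdot \frac{1}{3} - 127 = \frac{1}{6} - 127 = - \frac{761}{6} \approx -126.83$)
$w = -9$ ($w = -9 + 11 \cdot 0 = -9 + 0 = -9$)
$\sqrt{w + A} = \sqrt{-9 - \frac{761}{6}} = \sqrt{- \frac{815}{6}} = \frac{i \sqrt{4890}}{6}$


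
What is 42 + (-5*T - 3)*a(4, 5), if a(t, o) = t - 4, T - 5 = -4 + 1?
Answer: 42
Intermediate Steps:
T = 2 (T = 5 + (-4 + 1) = 5 - 3 = 2)
a(t, o) = -4 + t
42 + (-5*T - 3)*a(4, 5) = 42 + (-5*2 - 3)*(-4 + 4) = 42 + (-10 - 3)*0 = 42 - 13*0 = 42 + 0 = 42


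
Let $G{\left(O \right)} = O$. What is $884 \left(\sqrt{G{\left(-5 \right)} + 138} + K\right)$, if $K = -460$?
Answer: $-406640 + 884 \sqrt{133} \approx -3.9645 \cdot 10^{5}$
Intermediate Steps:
$884 \left(\sqrt{G{\left(-5 \right)} + 138} + K\right) = 884 \left(\sqrt{-5 + 138} - 460\right) = 884 \left(\sqrt{133} - 460\right) = 884 \left(-460 + \sqrt{133}\right) = -406640 + 884 \sqrt{133}$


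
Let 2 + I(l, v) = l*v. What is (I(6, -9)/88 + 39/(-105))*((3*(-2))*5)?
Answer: 2328/77 ≈ 30.234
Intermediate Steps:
I(l, v) = -2 + l*v
(I(6, -9)/88 + 39/(-105))*((3*(-2))*5) = ((-2 + 6*(-9))/88 + 39/(-105))*((3*(-2))*5) = ((-2 - 54)*(1/88) + 39*(-1/105))*(-6*5) = (-56*1/88 - 13/35)*(-30) = (-7/11 - 13/35)*(-30) = -388/385*(-30) = 2328/77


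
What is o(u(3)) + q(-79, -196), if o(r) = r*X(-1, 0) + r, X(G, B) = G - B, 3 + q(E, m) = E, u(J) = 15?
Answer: -82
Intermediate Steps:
q(E, m) = -3 + E
o(r) = 0 (o(r) = r*(-1 - 1*0) + r = r*(-1 + 0) + r = r*(-1) + r = -r + r = 0)
o(u(3)) + q(-79, -196) = 0 + (-3 - 79) = 0 - 82 = -82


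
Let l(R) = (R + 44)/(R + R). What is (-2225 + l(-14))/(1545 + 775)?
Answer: -6233/6496 ≈ -0.95951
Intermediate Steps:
l(R) = (44 + R)/(2*R) (l(R) = (44 + R)/((2*R)) = (44 + R)*(1/(2*R)) = (44 + R)/(2*R))
(-2225 + l(-14))/(1545 + 775) = (-2225 + (½)*(44 - 14)/(-14))/(1545 + 775) = (-2225 + (½)*(-1/14)*30)/2320 = (-2225 - 15/14)*(1/2320) = -31165/14*1/2320 = -6233/6496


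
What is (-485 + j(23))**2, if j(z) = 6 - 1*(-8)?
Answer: 221841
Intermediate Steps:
j(z) = 14 (j(z) = 6 + 8 = 14)
(-485 + j(23))**2 = (-485 + 14)**2 = (-471)**2 = 221841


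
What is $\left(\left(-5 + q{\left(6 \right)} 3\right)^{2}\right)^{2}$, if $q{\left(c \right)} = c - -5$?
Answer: $614656$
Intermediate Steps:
$q{\left(c \right)} = 5 + c$ ($q{\left(c \right)} = c + 5 = 5 + c$)
$\left(\left(-5 + q{\left(6 \right)} 3\right)^{2}\right)^{2} = \left(\left(-5 + \left(5 + 6\right) 3\right)^{2}\right)^{2} = \left(\left(-5 + 11 \cdot 3\right)^{2}\right)^{2} = \left(\left(-5 + 33\right)^{2}\right)^{2} = \left(28^{2}\right)^{2} = 784^{2} = 614656$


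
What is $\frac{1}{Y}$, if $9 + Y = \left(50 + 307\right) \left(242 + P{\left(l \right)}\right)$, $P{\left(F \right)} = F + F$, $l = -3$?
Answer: $\frac{1}{84243} \approx 1.187 \cdot 10^{-5}$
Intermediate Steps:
$P{\left(F \right)} = 2 F$
$Y = 84243$ ($Y = -9 + \left(50 + 307\right) \left(242 + 2 \left(-3\right)\right) = -9 + 357 \left(242 - 6\right) = -9 + 357 \cdot 236 = -9 + 84252 = 84243$)
$\frac{1}{Y} = \frac{1}{84243}$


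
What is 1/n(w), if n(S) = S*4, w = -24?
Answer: -1/96 ≈ -0.010417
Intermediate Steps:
n(S) = 4*S
1/n(w) = 1/(4*(-24)) = 1/(-96) = -1/96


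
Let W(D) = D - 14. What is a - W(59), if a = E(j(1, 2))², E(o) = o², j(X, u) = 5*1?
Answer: 580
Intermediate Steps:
j(X, u) = 5
W(D) = -14 + D
a = 625 (a = (5²)² = 25² = 625)
a - W(59) = 625 - (-14 + 59) = 625 - 1*45 = 625 - 45 = 580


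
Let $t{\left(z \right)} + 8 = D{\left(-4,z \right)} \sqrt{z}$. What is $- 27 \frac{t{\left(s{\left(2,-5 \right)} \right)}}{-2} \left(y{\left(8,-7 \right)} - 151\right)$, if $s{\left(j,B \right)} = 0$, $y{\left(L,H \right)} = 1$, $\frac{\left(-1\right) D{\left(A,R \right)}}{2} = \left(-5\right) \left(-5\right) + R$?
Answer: $16200$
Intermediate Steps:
$D{\left(A,R \right)} = -50 - 2 R$ ($D{\left(A,R \right)} = - 2 \left(\left(-5\right) \left(-5\right) + R\right) = - 2 \left(25 + R\right) = -50 - 2 R$)
$t{\left(z \right)} = -8 + \sqrt{z} \left(-50 - 2 z\right)$ ($t{\left(z \right)} = -8 + \left(-50 - 2 z\right) \sqrt{z} = -8 + \sqrt{z} \left(-50 - 2 z\right)$)
$- 27 \frac{t{\left(s{\left(2,-5 \right)} \right)}}{-2} \left(y{\left(8,-7 \right)} - 151\right) = - 27 \frac{-8 + 2 \sqrt{0} \left(-25 - 0\right)}{-2} \left(1 - 151\right) = - 27 \left(-8 + 2 \cdot 0 \left(-25 + 0\right)\right) \left(- \frac{1}{2}\right) \left(-150\right) = - 27 \left(-8 + 2 \cdot 0 \left(-25\right)\right) \left(- \frac{1}{2}\right) \left(-150\right) = - 27 \left(-8 + 0\right) \left(- \frac{1}{2}\right) \left(-150\right) = - 27 \left(\left(-8\right) \left(- \frac{1}{2}\right)\right) \left(-150\right) = \left(-27\right) 4 \left(-150\right) = \left(-108\right) \left(-150\right) = 16200$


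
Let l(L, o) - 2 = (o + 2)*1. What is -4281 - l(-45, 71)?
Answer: -4356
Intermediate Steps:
l(L, o) = 4 + o (l(L, o) = 2 + (o + 2)*1 = 2 + (2 + o)*1 = 2 + (2 + o) = 4 + o)
-4281 - l(-45, 71) = -4281 - (4 + 71) = -4281 - 1*75 = -4281 - 75 = -4356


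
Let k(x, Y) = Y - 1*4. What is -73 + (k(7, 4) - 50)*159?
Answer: -8023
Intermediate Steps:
k(x, Y) = -4 + Y (k(x, Y) = Y - 4 = -4 + Y)
-73 + (k(7, 4) - 50)*159 = -73 + ((-4 + 4) - 50)*159 = -73 + (0 - 50)*159 = -73 - 50*159 = -73 - 7950 = -8023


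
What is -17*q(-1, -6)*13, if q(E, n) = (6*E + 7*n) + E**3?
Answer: 10829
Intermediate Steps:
q(E, n) = E**3 + 6*E + 7*n
-17*q(-1, -6)*13 = -17*((-1)**3 + 6*(-1) + 7*(-6))*13 = -17*(-1 - 6 - 42)*13 = -17*(-49)*13 = 833*13 = 10829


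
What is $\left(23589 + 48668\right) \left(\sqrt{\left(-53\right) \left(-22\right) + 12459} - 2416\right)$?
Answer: $-174572912 + 361285 \sqrt{545} \approx -1.6614 \cdot 10^{8}$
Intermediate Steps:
$\left(23589 + 48668\right) \left(\sqrt{\left(-53\right) \left(-22\right) + 12459} - 2416\right) = 72257 \left(\sqrt{1166 + 12459} - 2416\right) = 72257 \left(\sqrt{13625} - 2416\right) = 72257 \left(5 \sqrt{545} - 2416\right) = 72257 \left(-2416 + 5 \sqrt{545}\right) = -174572912 + 361285 \sqrt{545}$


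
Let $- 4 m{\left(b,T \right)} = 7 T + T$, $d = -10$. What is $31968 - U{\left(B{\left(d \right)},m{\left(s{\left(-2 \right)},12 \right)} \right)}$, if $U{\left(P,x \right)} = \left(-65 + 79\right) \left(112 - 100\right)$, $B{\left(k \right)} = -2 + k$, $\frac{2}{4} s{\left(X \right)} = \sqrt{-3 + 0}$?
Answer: $31800$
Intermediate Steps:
$s{\left(X \right)} = 2 i \sqrt{3}$ ($s{\left(X \right)} = 2 \sqrt{-3 + 0} = 2 \sqrt{-3} = 2 i \sqrt{3}$)
$m{\left(b,T \right)} = - 2 T$ ($m{\left(b,T \right)} = - \frac{7 T + T}{4} = - \frac{8 T}{4} = - 2 T$)
$U{\left(P,x \right)} = 168$ ($U{\left(P,x \right)} = 14 \cdot 12 = 168$)
$31968 - U{\left(B{\left(d \right)},m{\left(s{\left(-2 \right)},12 \right)} \right)} = 31968 - 168 = 31800$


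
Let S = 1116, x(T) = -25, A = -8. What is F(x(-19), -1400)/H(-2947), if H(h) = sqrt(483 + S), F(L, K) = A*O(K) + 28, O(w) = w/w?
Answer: 20*sqrt(1599)/1599 ≈ 0.50016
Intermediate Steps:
O(w) = 1
F(L, K) = 20 (F(L, K) = -8*1 + 28 = -8 + 28 = 20)
H(h) = sqrt(1599) (H(h) = sqrt(483 + 1116) = sqrt(1599))
F(x(-19), -1400)/H(-2947) = 20/(sqrt(1599)) = 20*(sqrt(1599)/1599) = 20*sqrt(1599)/1599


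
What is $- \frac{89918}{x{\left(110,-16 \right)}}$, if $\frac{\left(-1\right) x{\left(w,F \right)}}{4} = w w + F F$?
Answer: $\frac{44959}{24712} \approx 1.8193$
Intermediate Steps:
$x{\left(w,F \right)} = - 4 F^{2} - 4 w^{2}$ ($x{\left(w,F \right)} = - 4 \left(w w + F F\right) = - 4 \left(w^{2} + F^{2}\right) = - 4 \left(F^{2} + w^{2}\right) = - 4 F^{2} - 4 w^{2}$)
$- \frac{89918}{x{\left(110,-16 \right)}} = - \frac{89918}{- 4 \left(-16\right)^{2} - 4 \cdot 110^{2}} = - \frac{89918}{\left(-4\right) 256 - 48400} = - \frac{89918}{-1024 - 48400} = - \frac{89918}{-49424} = \left(-89918\right) \left(- \frac{1}{49424}\right) = \frac{44959}{24712}$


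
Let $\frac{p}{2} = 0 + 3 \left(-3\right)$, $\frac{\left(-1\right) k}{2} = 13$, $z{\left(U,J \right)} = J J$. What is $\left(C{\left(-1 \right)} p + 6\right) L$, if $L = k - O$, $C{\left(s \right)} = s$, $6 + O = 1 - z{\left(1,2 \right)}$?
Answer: $-408$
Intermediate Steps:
$z{\left(U,J \right)} = J^{2}$
$k = -26$ ($k = \left(-2\right) 13 = -26$)
$O = -9$ ($O = -6 + \left(1 - 2^{2}\right) = -6 + \left(1 - 4\right) = -6 - 3 = -9$)
$p = -18$ ($p = 2 \left(0 + 3 \left(-3\right)\right) = 2 \left(0 - 9\right) = 2 \left(-9\right) = -18$)
$L = -17$ ($L = -26 - -9 = -26 + 9 = -17$)
$\left(C{\left(-1 \right)} p + 6\right) L = \left(\left(-1\right) \left(-18\right) + 6\right) \left(-17\right) = \left(18 + 6\right) \left(-17\right) = 24 \left(-17\right) = -408$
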